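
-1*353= -353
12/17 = 0.71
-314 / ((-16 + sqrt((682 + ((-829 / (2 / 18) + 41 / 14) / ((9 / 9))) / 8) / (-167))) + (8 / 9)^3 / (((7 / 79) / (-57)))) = 519158808 * sqrt(32765901) / 1691853523966301 + 1135625290458624 / 1691853523966301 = 0.67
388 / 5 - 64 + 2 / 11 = 758 / 55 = 13.78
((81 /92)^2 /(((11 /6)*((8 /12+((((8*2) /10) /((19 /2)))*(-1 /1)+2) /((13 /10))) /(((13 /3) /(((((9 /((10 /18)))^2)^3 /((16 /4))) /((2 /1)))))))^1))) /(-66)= -50171875 /8475541388368164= -0.00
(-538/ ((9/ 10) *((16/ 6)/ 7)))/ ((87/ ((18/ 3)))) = -9415/ 87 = -108.22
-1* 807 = -807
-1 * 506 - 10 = -516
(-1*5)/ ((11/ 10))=-50/ 11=-4.55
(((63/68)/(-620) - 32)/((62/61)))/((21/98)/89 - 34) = 4661181959/5033102960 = 0.93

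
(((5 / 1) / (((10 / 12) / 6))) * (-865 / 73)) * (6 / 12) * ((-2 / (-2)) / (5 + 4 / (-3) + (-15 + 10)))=23355 / 146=159.97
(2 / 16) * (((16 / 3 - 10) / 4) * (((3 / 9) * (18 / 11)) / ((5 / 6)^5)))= -6804 / 34375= -0.20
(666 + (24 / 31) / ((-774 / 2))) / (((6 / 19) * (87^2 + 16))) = 25301597 / 90997245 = 0.28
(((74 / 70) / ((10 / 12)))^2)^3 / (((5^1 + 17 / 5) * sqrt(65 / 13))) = 19951088556384 * sqrt(5) / 201060302734375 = 0.22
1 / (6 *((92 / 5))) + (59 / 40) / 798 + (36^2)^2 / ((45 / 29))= 264889629293 / 244720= 1082419.21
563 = 563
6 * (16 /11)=96 /11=8.73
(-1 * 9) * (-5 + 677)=-6048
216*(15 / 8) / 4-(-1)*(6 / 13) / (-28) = 36849 / 364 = 101.23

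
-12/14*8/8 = -6/7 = -0.86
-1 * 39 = -39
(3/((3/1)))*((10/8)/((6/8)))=5/3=1.67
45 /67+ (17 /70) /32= 0.68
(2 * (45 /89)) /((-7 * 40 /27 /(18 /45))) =-243 /6230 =-0.04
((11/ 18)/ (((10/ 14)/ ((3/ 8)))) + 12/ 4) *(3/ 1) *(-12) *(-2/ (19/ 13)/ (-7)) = -31083/ 1330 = -23.37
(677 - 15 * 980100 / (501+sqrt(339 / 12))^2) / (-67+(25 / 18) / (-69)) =-774052354771616754 / 83888026126554559 - 146366252208000 * sqrt(113) / 83888026126554559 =-9.25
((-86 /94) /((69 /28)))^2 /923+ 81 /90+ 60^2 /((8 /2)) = 87452505665203 /97072362270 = 900.90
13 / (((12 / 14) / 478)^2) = 36386077 / 9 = 4042897.44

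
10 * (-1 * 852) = -8520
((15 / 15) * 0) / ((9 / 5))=0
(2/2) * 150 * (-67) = -10050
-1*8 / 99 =-0.08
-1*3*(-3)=9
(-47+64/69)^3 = -32127104339/328509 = -97796.73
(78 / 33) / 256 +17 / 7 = 24027 / 9856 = 2.44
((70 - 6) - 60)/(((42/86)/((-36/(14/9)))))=-9288/49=-189.55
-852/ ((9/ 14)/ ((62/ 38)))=-2162.39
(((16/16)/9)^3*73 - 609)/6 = -221944/2187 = -101.48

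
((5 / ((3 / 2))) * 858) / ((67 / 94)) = 4012.54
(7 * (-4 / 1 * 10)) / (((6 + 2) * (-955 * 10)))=7 / 1910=0.00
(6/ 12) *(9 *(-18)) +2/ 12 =-485/ 6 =-80.83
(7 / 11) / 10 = 0.06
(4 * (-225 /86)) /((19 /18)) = -8100 /817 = -9.91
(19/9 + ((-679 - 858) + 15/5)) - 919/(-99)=-50246/33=-1522.61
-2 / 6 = -1 / 3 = -0.33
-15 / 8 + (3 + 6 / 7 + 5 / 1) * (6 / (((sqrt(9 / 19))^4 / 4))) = 1429613 / 1512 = 945.51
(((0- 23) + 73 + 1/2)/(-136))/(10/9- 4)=909/7072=0.13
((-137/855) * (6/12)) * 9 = -137/190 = -0.72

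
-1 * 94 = -94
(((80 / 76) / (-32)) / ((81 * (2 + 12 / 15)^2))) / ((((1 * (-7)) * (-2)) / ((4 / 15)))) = -25 / 25338096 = -0.00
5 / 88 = 0.06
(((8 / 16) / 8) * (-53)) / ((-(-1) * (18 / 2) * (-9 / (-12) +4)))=-53 / 684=-0.08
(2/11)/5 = 2/55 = 0.04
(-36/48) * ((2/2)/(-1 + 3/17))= 51/56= 0.91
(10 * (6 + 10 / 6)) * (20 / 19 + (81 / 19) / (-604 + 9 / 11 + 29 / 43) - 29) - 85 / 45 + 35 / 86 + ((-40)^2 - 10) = -1162282707659 / 2095502058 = -554.66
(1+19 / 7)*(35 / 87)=130 / 87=1.49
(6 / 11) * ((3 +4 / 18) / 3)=58 / 99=0.59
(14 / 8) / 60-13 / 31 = -2903 / 7440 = -0.39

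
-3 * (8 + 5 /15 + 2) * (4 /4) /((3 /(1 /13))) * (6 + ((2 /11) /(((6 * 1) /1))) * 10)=-496 /99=-5.01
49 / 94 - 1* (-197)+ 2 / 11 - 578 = -393227 / 1034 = -380.30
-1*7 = -7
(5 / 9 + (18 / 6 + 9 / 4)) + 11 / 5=1441 / 180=8.01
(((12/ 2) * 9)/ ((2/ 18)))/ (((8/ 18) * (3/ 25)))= 18225/ 2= 9112.50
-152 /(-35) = 152 /35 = 4.34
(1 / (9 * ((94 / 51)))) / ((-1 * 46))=-17 / 12972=-0.00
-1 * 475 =-475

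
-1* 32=-32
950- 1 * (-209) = 1159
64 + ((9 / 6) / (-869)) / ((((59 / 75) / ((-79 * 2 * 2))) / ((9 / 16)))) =334313 / 5192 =64.39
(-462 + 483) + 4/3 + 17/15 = 352/15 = 23.47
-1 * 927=-927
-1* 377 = -377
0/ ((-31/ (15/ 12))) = 0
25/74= 0.34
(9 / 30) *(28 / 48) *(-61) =-10.68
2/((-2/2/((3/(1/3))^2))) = -162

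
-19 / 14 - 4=-75 / 14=-5.36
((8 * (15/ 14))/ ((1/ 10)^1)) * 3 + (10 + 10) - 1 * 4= 1912/ 7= 273.14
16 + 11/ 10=171/ 10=17.10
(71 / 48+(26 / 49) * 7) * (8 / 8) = 1745 / 336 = 5.19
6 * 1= 6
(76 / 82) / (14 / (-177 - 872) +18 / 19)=378689 / 381628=0.99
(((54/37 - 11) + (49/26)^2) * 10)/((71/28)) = -10485370/443963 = -23.62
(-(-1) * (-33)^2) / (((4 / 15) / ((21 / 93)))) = 114345 / 124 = 922.14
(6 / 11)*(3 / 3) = 6 / 11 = 0.55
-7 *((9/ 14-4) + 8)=-65/ 2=-32.50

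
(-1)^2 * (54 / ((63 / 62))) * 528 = 196416 / 7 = 28059.43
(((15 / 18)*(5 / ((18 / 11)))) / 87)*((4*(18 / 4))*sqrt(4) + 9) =1375 / 1044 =1.32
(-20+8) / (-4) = 3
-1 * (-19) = 19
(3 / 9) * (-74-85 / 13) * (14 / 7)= -698 / 13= -53.69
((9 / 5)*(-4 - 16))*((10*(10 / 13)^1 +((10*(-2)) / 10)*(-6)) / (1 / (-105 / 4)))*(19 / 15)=306432 / 13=23571.69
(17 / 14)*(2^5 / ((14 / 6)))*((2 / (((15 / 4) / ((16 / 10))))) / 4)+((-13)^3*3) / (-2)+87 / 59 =477091211 / 144550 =3300.53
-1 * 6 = -6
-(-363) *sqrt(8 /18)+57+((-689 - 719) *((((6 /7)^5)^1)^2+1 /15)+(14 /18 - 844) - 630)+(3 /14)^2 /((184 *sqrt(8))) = -1569.48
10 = 10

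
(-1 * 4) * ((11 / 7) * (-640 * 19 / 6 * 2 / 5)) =107008 / 21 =5095.62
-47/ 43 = -1.09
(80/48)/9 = 5/27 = 0.19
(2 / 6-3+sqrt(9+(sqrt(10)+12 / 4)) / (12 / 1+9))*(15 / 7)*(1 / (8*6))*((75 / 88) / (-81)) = 0.00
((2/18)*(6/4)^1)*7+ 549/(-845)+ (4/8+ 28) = 29.02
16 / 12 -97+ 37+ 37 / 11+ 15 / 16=-28705 / 528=-54.37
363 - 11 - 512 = -160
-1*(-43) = 43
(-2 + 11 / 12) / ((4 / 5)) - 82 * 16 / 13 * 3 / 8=-24461 / 624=-39.20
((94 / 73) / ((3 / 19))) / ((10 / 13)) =11609 / 1095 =10.60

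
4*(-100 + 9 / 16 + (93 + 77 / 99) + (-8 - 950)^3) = -126607380143 / 36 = -3516871670.64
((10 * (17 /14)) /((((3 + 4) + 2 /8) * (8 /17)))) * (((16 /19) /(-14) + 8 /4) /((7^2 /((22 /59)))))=4100910 /78054109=0.05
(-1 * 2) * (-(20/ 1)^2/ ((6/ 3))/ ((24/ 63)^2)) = 11025/ 4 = 2756.25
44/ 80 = 11/ 20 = 0.55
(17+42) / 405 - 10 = -3991 / 405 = -9.85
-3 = -3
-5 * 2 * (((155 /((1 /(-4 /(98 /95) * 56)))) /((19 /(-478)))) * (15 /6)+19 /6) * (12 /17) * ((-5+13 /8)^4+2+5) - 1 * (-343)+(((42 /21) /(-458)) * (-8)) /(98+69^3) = -18736970258257497907763 /9169786221568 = -2043337740.44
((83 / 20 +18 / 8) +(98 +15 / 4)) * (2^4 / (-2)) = -4326 / 5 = -865.20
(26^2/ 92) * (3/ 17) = 507/ 391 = 1.30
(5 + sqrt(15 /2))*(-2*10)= -100-10*sqrt(30)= -154.77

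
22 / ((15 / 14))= 308 / 15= 20.53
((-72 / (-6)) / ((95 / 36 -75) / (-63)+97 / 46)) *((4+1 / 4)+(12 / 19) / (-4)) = 48669012 / 3228347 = 15.08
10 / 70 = 1 / 7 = 0.14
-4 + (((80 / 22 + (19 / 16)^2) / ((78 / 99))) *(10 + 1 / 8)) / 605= -125406887 / 32215040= -3.89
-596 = -596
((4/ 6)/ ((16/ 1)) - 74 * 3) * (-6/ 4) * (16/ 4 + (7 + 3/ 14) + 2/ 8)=244281/ 64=3816.89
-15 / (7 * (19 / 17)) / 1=-255 / 133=-1.92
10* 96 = 960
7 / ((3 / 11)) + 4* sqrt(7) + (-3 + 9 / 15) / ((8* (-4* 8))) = 4* sqrt(7) + 24649 / 960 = 36.26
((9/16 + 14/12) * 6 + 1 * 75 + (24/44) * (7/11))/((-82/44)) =-82979/1804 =-46.00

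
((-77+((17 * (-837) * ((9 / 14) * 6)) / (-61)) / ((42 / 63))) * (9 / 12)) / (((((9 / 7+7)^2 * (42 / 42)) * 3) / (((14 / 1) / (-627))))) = -53252759 / 514651632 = -0.10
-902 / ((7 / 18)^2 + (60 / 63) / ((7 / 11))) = -14320152 / 26161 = -547.39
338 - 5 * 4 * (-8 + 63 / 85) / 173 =996526 / 2941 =338.84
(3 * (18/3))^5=1889568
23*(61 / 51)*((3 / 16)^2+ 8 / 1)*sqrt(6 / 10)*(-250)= -4244075*sqrt(15) / 384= -42805.29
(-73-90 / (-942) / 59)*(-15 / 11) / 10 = 1014276 / 101893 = 9.95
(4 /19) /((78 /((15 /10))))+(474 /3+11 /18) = 705203 /4446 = 158.62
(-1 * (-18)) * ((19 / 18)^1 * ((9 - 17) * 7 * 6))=-6384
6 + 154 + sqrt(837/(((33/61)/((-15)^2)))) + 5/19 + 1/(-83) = 252716/1577 + 45* sqrt(20801)/11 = 750.26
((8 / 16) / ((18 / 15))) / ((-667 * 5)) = -1 / 8004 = -0.00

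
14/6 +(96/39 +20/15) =239/39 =6.13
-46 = -46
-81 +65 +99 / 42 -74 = -1227 / 14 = -87.64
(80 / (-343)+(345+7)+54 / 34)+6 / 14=2062912 / 5831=353.78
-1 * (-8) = 8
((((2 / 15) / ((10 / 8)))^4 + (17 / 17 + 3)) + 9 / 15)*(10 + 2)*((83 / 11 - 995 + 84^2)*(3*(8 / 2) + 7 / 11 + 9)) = 9249736261263568 / 1276171875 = 7248033.31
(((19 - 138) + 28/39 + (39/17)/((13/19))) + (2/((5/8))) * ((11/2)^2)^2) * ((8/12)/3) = 18651986/29835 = 625.17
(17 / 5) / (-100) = -17 / 500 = -0.03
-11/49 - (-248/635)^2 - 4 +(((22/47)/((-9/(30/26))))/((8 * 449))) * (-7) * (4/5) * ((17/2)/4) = -569378586462131/130089523691400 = -4.38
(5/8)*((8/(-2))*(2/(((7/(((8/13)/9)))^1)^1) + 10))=-25.05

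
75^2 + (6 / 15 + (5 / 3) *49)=5707.07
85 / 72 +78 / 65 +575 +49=225497 / 360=626.38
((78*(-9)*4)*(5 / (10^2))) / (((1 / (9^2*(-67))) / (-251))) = -956248254 / 5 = -191249650.80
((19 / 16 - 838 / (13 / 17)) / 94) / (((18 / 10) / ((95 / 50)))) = -4326091 / 351936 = -12.29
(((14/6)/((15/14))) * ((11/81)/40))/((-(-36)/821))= 442519/2624400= 0.17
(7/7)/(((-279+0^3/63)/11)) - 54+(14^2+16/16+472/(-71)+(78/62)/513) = 51305065/376371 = 136.32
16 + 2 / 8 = 16.25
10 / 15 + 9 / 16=1.23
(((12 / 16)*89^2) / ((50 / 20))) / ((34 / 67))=1592121 / 340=4682.71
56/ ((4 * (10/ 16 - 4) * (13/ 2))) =-224/ 351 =-0.64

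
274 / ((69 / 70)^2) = 1342600 / 4761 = 282.00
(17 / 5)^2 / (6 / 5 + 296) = 289 / 7430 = 0.04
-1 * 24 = -24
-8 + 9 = 1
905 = 905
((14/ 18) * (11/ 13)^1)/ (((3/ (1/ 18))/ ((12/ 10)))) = 77/ 5265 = 0.01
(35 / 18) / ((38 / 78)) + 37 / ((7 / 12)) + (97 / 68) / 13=23818745 / 352716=67.53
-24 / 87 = -8 / 29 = -0.28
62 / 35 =1.77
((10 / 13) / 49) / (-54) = -5 / 17199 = -0.00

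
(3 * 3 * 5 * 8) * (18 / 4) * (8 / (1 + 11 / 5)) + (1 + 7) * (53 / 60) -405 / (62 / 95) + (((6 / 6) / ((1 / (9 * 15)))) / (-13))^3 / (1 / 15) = -27300735691 / 2043210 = -13361.69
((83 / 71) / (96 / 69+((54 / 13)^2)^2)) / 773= 656903 / 129923428240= 0.00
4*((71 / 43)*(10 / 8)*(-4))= -1420 / 43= -33.02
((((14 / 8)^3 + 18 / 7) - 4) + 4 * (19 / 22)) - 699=-3408277 / 4928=-691.61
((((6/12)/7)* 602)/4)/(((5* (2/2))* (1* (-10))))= -43/200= -0.22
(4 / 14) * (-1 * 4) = -8 / 7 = -1.14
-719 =-719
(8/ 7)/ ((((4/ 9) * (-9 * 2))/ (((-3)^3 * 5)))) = 135/ 7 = 19.29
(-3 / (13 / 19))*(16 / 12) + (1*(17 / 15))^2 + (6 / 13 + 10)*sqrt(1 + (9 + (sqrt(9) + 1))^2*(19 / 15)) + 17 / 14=-137077 / 40950 + 136*sqrt(48390) / 195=150.07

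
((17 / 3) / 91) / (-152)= -17 / 41496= -0.00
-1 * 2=-2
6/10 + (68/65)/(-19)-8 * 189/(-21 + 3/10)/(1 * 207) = 1759651/1959945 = 0.90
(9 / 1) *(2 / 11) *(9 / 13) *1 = 162 / 143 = 1.13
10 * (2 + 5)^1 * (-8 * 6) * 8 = -26880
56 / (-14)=-4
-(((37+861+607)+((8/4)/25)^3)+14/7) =-23546883/15625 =-1507.00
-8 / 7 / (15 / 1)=-0.08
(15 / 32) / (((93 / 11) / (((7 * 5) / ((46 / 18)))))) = 17325 / 22816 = 0.76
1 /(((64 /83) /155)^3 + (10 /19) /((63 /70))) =364104026800875 /212926376289124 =1.71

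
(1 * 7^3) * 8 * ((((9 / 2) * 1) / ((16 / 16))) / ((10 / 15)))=18522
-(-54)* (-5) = -270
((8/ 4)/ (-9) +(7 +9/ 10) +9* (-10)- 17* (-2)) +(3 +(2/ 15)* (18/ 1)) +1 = -3773/ 90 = -41.92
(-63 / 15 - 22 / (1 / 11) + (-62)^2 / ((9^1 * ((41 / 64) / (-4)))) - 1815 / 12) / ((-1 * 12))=22614461 / 88560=255.36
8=8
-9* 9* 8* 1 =-648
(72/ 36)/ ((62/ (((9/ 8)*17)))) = 153/ 248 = 0.62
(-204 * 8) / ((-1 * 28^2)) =102 / 49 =2.08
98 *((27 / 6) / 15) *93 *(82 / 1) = 1121022 / 5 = 224204.40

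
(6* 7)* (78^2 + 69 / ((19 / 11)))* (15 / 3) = 24434550 / 19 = 1286028.95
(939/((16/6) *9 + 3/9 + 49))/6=939/440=2.13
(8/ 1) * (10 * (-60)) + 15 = -4785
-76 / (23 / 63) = -208.17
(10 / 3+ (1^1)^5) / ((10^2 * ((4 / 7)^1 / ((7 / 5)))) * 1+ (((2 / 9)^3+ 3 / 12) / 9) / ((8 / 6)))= 571536 / 5386253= 0.11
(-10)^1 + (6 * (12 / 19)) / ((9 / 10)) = -110 / 19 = -5.79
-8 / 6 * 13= -52 / 3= -17.33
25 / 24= 1.04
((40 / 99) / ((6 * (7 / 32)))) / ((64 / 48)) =160 / 693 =0.23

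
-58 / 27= -2.15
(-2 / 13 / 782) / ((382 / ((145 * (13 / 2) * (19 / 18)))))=-2755 / 5377032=-0.00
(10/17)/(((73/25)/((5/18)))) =625/11169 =0.06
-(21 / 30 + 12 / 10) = -19 / 10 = -1.90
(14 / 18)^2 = 49 / 81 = 0.60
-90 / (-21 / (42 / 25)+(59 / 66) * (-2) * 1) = 5940 / 943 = 6.30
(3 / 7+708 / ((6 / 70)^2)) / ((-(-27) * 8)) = 2023709 / 4536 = 446.14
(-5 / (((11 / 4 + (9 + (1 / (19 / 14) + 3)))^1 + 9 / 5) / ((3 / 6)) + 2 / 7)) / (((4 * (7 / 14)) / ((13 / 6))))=-43225 / 278178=-0.16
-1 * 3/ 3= -1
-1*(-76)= 76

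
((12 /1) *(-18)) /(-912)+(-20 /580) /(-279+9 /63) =254869 /1075552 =0.24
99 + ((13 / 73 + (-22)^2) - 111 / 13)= 545333 / 949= 574.64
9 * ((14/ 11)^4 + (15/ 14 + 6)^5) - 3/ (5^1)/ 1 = 6266456518525383/ 39371405920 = 159162.63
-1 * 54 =-54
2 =2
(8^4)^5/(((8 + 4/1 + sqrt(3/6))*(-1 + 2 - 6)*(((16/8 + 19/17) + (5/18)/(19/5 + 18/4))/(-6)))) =131768551683021147734016/3588935 - 5490356320125881155584*sqrt(2)/3588935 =34551758477887810.25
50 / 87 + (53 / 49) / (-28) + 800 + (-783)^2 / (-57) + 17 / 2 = -22558759255 / 2267916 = -9946.91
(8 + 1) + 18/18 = 10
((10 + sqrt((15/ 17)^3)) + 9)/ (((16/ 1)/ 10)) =12.39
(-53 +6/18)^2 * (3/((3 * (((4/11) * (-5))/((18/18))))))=-68651/45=-1525.58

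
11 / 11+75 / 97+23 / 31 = 7563 / 3007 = 2.52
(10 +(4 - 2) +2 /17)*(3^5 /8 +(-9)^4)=79871.96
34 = 34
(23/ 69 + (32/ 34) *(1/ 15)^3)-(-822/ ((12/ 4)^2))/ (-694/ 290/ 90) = -68378620573/ 19909125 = -3434.54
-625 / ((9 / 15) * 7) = -3125 / 21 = -148.81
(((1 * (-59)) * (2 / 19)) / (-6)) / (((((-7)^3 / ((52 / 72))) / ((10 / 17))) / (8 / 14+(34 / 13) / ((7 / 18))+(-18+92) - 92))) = 287330 / 20939121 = 0.01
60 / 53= 1.13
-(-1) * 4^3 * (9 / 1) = 576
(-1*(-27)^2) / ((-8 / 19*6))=4617 / 16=288.56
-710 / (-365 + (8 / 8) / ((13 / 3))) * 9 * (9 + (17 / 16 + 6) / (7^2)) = 297764415 / 1858864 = 160.19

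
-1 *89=-89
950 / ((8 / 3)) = 1425 / 4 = 356.25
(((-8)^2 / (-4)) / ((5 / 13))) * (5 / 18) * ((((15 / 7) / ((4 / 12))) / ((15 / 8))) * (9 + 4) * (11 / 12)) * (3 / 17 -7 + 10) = -178464 / 119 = -1499.70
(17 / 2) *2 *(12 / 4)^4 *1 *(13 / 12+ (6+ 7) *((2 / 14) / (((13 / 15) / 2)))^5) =2998151946009 / 1920098908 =1561.46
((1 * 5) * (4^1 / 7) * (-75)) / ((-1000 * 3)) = 1 / 14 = 0.07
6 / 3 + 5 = 7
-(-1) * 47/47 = 1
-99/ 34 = -2.91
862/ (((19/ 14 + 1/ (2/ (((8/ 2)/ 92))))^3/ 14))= 12590788777/ 2735262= 4603.14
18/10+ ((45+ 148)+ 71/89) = 87041/445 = 195.60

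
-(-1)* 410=410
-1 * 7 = -7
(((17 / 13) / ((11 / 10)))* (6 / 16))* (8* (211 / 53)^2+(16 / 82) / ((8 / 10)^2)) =7465380255 / 131753336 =56.66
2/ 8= 1/ 4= 0.25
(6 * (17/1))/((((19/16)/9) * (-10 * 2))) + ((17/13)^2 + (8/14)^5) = -9952009871/269836385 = -36.88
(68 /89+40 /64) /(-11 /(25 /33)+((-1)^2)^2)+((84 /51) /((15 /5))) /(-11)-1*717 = -96821356565 /135008016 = -717.15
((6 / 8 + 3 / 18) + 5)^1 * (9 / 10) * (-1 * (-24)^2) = -15336 / 5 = -3067.20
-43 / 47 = -0.91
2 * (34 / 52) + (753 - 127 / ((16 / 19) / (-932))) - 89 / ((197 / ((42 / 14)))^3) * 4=56179737024149 / 397559396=141311.56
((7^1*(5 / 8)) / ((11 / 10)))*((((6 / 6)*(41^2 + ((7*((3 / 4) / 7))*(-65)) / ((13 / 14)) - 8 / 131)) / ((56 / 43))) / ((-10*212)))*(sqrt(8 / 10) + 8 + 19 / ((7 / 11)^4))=-27279299101455 / 93886245376 - 18345993*sqrt(5) / 19551488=-292.66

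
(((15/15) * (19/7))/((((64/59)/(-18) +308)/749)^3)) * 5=853796915728338015/4372006148572096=195.29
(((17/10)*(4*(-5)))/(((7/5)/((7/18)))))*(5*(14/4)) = -2975/18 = -165.28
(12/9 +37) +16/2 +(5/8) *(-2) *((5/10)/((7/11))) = 45.35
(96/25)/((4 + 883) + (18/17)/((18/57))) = 51/11825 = 0.00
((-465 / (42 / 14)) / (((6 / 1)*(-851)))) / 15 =31 / 15318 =0.00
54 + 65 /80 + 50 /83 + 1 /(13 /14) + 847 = 15597883 /17264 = 903.49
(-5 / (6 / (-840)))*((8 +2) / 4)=1750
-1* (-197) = 197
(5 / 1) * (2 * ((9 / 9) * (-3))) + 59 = 29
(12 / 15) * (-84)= -336 / 5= -67.20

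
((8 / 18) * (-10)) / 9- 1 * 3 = -283 / 81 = -3.49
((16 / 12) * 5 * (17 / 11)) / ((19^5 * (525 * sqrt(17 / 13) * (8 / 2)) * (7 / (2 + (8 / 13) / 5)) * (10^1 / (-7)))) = -0.00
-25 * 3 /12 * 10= -125 /2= -62.50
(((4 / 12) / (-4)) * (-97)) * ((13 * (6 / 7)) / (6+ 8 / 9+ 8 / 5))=56745 / 5348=10.61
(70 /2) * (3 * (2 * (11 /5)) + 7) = 707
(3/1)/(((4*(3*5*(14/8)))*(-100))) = -1/3500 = -0.00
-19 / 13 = -1.46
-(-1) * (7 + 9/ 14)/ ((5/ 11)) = 1177/ 70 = 16.81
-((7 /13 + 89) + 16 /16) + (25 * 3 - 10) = -332 /13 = -25.54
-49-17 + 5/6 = -391/6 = -65.17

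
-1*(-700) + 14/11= 7714/11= 701.27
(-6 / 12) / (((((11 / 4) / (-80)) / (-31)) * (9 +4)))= -4960 / 143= -34.69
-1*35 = -35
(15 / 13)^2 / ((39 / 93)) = 6975 / 2197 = 3.17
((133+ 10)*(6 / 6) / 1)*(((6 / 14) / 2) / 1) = 429 / 14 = 30.64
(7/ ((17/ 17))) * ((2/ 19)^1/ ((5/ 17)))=238/ 95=2.51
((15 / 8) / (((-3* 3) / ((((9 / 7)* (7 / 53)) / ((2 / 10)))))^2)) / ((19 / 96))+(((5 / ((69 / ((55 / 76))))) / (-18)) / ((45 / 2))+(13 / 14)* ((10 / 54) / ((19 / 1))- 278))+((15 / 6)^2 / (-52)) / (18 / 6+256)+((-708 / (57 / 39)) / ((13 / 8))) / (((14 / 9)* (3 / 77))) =-83188412929428475 / 16069506839568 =-5176.79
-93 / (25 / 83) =-7719 / 25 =-308.76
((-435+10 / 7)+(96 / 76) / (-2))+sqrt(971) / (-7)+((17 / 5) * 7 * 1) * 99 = 1278128 / 665-sqrt(971) / 7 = 1917.55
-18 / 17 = -1.06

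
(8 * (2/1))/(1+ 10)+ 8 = 104/11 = 9.45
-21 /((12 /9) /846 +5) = -26649 /6347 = -4.20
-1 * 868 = -868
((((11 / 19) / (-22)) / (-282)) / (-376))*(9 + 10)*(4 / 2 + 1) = -0.00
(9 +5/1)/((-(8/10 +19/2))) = -1.36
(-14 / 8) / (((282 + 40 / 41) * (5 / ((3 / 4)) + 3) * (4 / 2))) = -861 / 2691664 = -0.00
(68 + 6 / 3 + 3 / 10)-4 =663 / 10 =66.30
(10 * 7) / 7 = 10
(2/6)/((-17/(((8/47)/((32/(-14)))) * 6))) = 7/799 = 0.01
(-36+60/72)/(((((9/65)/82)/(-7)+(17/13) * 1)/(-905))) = 3562265525/146343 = 24341.89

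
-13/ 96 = -0.14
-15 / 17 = -0.88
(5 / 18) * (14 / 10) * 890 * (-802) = -2498230 / 9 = -277581.11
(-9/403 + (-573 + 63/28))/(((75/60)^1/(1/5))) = -184017/2015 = -91.32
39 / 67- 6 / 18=50 / 201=0.25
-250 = -250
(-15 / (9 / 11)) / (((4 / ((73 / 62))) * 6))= -4015 / 4464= -0.90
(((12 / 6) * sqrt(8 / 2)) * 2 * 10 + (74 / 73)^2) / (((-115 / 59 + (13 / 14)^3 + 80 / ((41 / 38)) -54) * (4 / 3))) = 2149610890392 / 672001176391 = 3.20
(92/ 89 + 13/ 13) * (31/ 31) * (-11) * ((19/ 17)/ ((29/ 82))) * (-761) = 2360605258/ 43877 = 53800.52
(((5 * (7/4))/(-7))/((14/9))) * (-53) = 2385/56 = 42.59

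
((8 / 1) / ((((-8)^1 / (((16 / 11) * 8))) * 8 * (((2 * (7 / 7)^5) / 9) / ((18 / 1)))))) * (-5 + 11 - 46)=51840 / 11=4712.73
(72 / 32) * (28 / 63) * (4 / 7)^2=16 / 49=0.33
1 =1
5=5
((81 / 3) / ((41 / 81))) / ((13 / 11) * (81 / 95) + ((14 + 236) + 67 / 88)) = 18283320 / 86296349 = 0.21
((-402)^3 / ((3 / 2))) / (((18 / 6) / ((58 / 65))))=-837324192 / 65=-12881910.65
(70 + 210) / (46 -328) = -140 / 141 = -0.99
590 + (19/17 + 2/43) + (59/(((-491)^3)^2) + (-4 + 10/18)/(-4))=218297657213585255974661/368730303164469949356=592.03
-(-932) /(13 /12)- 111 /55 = 613677 /715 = 858.29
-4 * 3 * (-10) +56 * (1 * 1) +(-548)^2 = 300480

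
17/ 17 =1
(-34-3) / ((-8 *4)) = 37 / 32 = 1.16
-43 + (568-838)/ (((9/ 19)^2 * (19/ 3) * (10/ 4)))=-119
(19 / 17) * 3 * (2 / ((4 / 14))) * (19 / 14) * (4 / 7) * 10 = 21660 / 119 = 182.02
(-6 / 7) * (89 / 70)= -1.09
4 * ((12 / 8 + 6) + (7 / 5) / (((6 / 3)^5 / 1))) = 1207 / 40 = 30.18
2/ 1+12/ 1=14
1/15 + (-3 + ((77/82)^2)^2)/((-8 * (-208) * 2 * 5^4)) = 1446766443503/21701844480000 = 0.07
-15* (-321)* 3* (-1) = -14445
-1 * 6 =-6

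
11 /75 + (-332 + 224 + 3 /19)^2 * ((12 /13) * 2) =7557173423 /351975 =21470.77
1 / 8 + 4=4.12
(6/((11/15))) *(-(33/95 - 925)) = 1581156/209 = 7565.34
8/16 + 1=3/2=1.50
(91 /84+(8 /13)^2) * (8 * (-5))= -58.48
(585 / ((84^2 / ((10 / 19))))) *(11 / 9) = 3575 / 67032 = 0.05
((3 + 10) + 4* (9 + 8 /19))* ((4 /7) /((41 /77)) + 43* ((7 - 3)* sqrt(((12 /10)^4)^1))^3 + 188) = 5186154444696 /12171875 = 426076.87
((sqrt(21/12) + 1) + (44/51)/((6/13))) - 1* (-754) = 758.19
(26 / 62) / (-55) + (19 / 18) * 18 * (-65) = -2105688 / 1705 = -1235.01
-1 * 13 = -13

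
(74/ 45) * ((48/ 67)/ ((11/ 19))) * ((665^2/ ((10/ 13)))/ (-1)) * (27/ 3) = -7759669008/ 737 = -10528723.21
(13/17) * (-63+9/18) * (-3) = 4875/34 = 143.38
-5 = -5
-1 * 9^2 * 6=-486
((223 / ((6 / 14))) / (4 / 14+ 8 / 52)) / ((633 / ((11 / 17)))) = 1562561 / 1291320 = 1.21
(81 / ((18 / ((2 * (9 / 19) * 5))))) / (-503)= -0.04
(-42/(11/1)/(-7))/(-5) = -6/55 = -0.11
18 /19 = 0.95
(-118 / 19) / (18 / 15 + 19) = -590 / 1919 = -0.31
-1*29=-29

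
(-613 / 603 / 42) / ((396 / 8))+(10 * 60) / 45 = 16714547 / 1253637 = 13.33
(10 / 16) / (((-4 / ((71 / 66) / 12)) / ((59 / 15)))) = -4189 / 76032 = -0.06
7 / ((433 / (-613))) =-4291 / 433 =-9.91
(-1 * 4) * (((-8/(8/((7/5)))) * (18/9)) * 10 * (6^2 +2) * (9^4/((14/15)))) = 29918160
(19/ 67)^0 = 1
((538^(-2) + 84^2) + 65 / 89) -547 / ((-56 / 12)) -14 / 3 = 3878370291311 / 540970836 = 7169.28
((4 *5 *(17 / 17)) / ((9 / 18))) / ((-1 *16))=-5 / 2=-2.50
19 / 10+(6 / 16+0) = 91 / 40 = 2.28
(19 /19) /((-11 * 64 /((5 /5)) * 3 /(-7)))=7 /2112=0.00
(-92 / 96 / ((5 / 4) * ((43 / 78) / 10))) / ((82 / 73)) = -21827 / 1763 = -12.38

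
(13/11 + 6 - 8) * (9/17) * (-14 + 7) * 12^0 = 567/187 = 3.03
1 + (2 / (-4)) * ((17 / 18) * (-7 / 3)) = 2.10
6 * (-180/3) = -360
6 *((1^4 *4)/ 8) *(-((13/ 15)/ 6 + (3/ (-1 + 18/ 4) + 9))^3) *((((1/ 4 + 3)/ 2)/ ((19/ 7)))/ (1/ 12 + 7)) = -253.68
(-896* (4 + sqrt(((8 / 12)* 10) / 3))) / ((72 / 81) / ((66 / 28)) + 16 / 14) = -931392 / 395 - 155232* sqrt(5) / 395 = -3236.71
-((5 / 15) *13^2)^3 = -4826809 / 27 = -178770.70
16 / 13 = 1.23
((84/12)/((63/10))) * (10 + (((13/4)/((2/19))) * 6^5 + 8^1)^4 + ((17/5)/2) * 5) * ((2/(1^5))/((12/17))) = 188294842281340686761155/18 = 10460824571185593708953.06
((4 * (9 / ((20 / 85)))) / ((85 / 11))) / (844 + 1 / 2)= 66 / 2815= 0.02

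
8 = 8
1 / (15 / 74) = 74 / 15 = 4.93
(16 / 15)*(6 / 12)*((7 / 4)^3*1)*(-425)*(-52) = 379015 / 6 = 63169.17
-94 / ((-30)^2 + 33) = -94 / 933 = -0.10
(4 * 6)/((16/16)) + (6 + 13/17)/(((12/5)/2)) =3023/102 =29.64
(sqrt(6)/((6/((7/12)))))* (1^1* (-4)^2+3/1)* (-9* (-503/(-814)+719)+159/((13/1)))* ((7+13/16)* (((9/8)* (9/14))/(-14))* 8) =208881223875* sqrt(6)/5417984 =94435.94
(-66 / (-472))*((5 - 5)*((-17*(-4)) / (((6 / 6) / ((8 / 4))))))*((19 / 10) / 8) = 0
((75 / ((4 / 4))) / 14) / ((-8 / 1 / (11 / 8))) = -825 / 896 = -0.92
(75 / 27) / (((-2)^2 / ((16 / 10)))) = 10 / 9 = 1.11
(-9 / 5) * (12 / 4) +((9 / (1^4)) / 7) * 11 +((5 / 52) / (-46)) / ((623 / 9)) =65143503 / 7451080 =8.74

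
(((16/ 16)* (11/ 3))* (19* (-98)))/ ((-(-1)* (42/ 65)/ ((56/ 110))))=-48412/ 9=-5379.11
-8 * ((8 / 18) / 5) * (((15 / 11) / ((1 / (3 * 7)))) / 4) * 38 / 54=-3.58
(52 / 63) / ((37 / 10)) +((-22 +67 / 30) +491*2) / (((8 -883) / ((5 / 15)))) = -418079 / 2913750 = -0.14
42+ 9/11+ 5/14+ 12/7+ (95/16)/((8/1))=449747/9856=45.63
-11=-11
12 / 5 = 2.40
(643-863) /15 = -44 /3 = -14.67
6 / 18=1 / 3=0.33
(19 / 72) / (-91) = -19 / 6552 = -0.00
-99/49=-2.02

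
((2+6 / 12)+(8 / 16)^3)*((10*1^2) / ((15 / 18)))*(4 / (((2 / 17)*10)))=1071 / 10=107.10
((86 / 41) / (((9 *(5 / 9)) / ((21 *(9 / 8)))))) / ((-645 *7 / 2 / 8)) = -36 / 1025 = -0.04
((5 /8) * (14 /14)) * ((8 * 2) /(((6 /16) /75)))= 2000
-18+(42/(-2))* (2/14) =-21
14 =14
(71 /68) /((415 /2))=71 /14110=0.01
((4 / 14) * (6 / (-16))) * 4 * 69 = -207 / 7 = -29.57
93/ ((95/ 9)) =837/ 95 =8.81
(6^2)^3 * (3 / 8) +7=17503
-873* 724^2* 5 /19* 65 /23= -148721835600 /437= -340324566.59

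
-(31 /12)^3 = -29791 /1728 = -17.24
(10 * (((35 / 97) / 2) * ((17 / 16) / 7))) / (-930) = -85 / 288672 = -0.00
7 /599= 0.01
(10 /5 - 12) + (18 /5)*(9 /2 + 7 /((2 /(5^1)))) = 346 /5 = 69.20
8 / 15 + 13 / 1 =203 / 15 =13.53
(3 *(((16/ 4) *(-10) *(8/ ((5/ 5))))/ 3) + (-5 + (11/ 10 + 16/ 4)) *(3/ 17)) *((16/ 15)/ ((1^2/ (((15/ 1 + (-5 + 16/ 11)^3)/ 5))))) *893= 5097814419824/ 2828375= 1802382.79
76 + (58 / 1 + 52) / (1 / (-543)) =-59654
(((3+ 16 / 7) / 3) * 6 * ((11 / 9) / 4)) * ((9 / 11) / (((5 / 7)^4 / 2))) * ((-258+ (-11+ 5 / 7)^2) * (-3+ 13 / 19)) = 84991368 / 11875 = 7157.17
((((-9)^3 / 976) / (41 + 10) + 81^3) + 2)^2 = 282431646682.38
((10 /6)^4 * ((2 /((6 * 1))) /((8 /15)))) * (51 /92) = 53125 /19872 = 2.67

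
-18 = -18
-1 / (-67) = 1 / 67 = 0.01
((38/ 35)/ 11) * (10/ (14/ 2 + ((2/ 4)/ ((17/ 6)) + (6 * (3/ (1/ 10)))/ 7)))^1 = 34/ 1133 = 0.03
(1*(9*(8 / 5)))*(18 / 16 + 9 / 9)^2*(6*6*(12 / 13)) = 140454 / 65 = 2160.83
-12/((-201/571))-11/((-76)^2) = 13191647/386992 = 34.09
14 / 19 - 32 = -594 / 19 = -31.26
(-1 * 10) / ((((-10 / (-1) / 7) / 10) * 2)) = -35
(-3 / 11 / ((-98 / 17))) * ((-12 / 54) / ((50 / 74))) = -629 / 40425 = -0.02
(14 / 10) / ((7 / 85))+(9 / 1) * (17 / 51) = 20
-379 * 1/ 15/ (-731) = 379/ 10965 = 0.03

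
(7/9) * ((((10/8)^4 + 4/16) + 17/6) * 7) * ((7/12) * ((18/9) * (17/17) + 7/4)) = 7276745/110592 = 65.80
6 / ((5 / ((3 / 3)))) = 6 / 5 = 1.20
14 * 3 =42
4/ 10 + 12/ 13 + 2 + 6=606/ 65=9.32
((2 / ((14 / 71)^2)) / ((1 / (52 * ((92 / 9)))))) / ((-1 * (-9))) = 12058072 / 3969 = 3038.06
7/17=0.41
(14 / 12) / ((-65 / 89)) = -623 / 390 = -1.60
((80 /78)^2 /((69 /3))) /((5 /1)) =320 /34983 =0.01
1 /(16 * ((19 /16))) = 1 /19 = 0.05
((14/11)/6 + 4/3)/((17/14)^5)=537824/918731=0.59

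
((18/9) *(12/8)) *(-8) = -24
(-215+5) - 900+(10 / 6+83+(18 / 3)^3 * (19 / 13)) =-27676 / 39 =-709.64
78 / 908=39 / 454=0.09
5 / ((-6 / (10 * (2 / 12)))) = -25 / 18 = -1.39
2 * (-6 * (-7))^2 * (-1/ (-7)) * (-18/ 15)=-3024/ 5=-604.80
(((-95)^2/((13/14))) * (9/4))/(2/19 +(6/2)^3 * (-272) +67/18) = -97226325/32634407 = -2.98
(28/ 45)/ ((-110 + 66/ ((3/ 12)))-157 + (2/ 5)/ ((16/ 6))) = -112/ 513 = -0.22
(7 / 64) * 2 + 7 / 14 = 23 / 32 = 0.72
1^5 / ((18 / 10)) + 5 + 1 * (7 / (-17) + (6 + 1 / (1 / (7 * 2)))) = 3847 / 153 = 25.14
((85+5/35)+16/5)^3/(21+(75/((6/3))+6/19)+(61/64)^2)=2300551737638912/199282099625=11544.20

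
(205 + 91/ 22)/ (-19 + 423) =0.52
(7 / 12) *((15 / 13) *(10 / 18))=175 / 468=0.37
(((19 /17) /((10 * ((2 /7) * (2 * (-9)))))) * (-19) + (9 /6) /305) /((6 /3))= 155983 /746640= 0.21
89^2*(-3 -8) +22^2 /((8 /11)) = -172931 /2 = -86465.50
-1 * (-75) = 75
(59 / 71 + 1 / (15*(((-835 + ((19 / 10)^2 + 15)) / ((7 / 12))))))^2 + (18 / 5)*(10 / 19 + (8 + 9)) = 16490755920946166474 / 258535791130118895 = 63.79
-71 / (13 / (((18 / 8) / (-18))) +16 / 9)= 639 / 920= 0.69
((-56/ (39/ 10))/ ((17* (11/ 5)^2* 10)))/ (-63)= 200/ 722007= 0.00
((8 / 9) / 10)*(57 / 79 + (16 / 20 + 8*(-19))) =-13.38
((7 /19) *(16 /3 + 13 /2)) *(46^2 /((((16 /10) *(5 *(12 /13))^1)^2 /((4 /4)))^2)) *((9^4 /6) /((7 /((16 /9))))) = 1072722599 /1245184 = 861.50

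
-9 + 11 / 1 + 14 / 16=23 / 8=2.88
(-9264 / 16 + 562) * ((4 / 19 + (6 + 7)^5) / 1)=-119927707 / 19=-6311984.58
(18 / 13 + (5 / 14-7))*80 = -38280 / 91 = -420.66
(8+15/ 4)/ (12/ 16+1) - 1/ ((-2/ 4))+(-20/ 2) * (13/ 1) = -849/ 7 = -121.29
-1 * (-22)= 22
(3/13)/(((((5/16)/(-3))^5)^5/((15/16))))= -779704435510135778262049.80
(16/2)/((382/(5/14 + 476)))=13338/1337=9.98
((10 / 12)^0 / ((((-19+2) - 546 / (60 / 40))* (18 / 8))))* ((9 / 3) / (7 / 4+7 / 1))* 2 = -32 / 40005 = -0.00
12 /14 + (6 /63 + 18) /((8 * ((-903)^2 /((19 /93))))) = 2729991137 /3184987554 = 0.86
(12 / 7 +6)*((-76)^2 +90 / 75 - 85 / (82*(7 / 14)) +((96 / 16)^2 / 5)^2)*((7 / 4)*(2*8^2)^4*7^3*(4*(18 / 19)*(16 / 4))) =2138093366477391396864 / 19475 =109786565672780046.05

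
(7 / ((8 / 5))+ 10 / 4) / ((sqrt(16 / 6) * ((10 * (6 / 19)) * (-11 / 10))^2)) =1805 * sqrt(6) / 12672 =0.35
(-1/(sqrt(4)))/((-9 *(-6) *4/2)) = -1/216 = -0.00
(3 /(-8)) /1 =-3 /8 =-0.38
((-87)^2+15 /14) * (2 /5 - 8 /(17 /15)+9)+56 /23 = 485141677 /27370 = 17725.31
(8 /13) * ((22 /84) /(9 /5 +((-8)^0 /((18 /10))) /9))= 0.09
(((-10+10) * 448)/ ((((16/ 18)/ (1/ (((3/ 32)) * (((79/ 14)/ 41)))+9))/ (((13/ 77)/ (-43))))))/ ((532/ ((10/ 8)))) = 0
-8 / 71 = -0.11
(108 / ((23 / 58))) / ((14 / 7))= 3132 / 23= 136.17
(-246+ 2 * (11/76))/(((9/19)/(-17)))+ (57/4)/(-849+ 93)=987645/112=8818.26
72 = 72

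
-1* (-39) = 39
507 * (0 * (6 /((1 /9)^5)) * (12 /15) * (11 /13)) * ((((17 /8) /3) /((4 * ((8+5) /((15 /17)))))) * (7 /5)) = 0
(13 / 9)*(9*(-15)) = -195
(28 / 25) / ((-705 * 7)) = -4 / 17625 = -0.00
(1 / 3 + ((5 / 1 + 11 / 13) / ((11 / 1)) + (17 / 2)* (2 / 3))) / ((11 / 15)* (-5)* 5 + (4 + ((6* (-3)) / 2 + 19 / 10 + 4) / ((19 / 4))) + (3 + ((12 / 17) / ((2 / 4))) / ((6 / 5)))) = -0.60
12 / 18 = 2 / 3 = 0.67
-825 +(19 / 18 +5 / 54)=-22244 / 27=-823.85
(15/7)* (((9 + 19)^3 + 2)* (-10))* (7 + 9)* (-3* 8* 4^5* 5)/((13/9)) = 58270482432000/91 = 640334971780.22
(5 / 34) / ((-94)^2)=5 / 300424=0.00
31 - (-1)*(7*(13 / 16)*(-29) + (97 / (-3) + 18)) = -7117 / 48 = -148.27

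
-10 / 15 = -0.67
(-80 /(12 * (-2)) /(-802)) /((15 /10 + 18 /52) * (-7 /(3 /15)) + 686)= -0.00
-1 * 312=-312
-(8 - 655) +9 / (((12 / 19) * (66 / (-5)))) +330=85881 / 88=975.92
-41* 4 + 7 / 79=-12949 / 79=-163.91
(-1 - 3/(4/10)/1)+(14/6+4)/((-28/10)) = -226/21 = -10.76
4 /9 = 0.44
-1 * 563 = -563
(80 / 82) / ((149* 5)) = 8 / 6109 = 0.00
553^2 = 305809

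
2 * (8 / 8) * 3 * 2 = 12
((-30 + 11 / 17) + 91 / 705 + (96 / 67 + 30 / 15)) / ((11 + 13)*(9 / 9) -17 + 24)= -20710066 / 24892845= -0.83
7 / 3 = 2.33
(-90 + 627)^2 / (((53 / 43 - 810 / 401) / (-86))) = 427621813362 / 13577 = 31496045.77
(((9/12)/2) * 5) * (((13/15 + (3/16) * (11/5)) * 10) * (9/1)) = 13815/64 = 215.86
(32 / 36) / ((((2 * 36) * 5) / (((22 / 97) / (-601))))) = -22 / 23610285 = -0.00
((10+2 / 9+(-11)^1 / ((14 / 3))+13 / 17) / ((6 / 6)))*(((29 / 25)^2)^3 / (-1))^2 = 1308053253510619044577 / 25534629821777343750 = 51.23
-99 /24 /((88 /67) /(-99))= 19899 /64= 310.92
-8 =-8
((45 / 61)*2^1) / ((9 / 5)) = 50 / 61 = 0.82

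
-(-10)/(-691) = -10/691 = -0.01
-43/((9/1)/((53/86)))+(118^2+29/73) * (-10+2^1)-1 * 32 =-146419181/1314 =-111430.12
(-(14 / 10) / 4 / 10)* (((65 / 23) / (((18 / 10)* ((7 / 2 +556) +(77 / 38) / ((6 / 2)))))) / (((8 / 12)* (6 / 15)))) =-1729 / 4700096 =-0.00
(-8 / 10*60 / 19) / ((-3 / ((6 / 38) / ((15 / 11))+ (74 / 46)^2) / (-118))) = -256530112 / 954845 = -268.66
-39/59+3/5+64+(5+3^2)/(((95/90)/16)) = 1547818/5605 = 276.15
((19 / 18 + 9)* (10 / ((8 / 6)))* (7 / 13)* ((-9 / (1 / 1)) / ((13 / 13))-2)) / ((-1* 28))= 9955 / 624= 15.95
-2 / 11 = -0.18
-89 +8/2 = -85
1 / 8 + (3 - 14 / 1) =-87 / 8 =-10.88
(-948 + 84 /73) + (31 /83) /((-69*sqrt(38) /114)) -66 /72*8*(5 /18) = -1870255 /1971 -31*sqrt(38) /1909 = -948.99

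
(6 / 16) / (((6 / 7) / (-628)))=-1099 / 4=-274.75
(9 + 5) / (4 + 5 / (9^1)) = 126 / 41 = 3.07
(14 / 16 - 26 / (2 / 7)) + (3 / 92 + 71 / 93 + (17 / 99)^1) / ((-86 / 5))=-547443749 / 6070482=-90.18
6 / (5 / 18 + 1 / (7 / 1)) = 756 / 53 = 14.26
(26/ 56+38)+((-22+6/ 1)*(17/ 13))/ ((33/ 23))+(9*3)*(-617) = -199821043/ 12012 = -16635.12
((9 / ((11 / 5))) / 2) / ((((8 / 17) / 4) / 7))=5355 / 44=121.70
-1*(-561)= 561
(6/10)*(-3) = -9/5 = -1.80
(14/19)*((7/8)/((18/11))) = 539/1368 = 0.39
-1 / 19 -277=-277.05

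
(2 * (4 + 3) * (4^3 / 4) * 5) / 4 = 280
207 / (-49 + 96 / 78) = -13 / 3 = -4.33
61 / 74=0.82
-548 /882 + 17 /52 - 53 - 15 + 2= -1520263 /22932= -66.29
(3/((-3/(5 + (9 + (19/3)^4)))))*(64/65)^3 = -6892027904/4448925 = -1549.14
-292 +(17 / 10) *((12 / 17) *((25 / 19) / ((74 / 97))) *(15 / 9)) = -202851 / 703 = -288.55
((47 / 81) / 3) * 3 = 47 / 81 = 0.58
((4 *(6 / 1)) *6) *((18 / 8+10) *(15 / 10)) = 2646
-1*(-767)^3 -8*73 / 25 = 11280440991 / 25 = 451217639.64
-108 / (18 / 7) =-42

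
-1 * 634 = -634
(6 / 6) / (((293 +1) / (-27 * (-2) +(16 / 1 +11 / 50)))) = 3511 / 14700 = 0.24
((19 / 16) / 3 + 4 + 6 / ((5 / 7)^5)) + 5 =6249791 / 150000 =41.67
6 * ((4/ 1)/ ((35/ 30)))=144/ 7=20.57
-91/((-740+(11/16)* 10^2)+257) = 364/1657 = 0.22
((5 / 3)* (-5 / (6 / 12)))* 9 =-150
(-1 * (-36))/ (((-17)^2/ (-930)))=-33480/ 289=-115.85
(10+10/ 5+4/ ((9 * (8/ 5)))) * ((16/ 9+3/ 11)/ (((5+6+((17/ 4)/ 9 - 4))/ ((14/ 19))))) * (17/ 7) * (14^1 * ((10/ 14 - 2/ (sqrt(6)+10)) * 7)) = 298967032 * sqrt(6)/ 23781483+213547880/ 720651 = 327.12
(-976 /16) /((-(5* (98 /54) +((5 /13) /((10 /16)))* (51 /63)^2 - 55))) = -1049139 /782944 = -1.34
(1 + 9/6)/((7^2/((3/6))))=5/196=0.03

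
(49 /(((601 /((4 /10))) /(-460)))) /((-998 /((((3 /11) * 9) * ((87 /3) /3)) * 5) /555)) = 3265031700 /3298889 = 989.74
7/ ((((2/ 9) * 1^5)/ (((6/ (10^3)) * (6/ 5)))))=567/ 2500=0.23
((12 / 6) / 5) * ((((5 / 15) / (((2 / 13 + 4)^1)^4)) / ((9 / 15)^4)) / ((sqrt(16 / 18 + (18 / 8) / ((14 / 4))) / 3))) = 3570125 * sqrt(2702) / 22154712408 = 0.01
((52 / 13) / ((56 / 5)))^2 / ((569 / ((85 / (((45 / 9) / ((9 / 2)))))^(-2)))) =0.00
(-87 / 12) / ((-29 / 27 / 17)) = 459 / 4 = 114.75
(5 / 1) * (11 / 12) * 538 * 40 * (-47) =-13907300 / 3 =-4635766.67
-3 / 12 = -1 / 4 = -0.25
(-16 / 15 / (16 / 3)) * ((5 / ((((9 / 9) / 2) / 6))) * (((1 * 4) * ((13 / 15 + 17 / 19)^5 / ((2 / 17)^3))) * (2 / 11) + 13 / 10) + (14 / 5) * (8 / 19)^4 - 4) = -626608312118447114 / 6894388153125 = -90886.72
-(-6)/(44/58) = 87/11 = 7.91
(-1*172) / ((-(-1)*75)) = -172 / 75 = -2.29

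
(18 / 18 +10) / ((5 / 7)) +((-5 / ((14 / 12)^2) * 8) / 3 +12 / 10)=1667 / 245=6.80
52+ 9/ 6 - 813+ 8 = -1503/ 2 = -751.50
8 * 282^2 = 636192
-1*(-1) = 1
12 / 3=4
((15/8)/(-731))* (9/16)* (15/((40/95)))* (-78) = 4.01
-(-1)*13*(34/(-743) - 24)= -312.59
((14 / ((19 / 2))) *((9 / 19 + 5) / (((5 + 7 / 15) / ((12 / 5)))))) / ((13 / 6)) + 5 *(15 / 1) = 1134267 / 14801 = 76.63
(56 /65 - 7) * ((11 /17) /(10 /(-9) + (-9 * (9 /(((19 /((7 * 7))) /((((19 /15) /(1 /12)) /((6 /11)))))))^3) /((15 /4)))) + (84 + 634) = 579642900370709621 /807302089645922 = 718.00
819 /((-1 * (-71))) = 819 /71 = 11.54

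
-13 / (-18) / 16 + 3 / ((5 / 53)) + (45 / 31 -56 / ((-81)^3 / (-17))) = 87763763063 / 2635947360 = 33.29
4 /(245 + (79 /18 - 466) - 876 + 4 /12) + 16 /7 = 314072 /137627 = 2.28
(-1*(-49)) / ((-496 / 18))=-441 / 248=-1.78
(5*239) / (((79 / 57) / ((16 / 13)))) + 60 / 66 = 1062.10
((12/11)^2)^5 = 61917364224/25937424601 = 2.39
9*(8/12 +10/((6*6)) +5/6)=16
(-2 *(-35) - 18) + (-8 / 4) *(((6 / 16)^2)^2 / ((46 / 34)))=2448031 / 47104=51.97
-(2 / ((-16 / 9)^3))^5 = 205891132094649 / 36028797018963968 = 0.01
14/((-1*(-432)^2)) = -7/93312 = -0.00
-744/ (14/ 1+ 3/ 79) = -58776/ 1109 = -53.00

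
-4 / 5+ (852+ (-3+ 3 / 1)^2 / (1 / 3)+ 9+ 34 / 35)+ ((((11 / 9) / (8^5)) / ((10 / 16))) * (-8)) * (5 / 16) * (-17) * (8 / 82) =861.17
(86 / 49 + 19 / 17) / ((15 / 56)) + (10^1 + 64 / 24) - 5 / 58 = 804269 / 34510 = 23.31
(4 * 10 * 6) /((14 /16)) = 1920 /7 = 274.29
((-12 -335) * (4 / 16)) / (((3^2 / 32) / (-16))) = 44416 / 9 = 4935.11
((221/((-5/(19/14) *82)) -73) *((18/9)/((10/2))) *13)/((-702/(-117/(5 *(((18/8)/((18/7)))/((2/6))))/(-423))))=3667898/318677625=0.01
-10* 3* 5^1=-150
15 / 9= 5 / 3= 1.67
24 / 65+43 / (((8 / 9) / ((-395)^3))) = -1550299505433 / 520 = -2981345202.76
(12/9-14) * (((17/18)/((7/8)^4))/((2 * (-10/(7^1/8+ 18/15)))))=3431552/1620675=2.12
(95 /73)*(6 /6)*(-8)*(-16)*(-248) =-3015680 /73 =-41310.68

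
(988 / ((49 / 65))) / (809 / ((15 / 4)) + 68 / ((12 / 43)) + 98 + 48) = 321100 / 148323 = 2.16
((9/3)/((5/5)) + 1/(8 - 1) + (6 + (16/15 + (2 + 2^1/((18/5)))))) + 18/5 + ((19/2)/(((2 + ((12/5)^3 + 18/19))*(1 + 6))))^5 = 7942577516639934975230251562269/485336835557337034082680307712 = 16.37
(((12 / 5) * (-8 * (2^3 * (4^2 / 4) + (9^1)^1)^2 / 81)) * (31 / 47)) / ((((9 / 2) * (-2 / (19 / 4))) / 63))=55446104 / 6345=8738.55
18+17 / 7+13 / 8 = 1235 / 56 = 22.05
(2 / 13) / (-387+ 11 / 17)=-17 / 42692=-0.00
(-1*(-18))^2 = 324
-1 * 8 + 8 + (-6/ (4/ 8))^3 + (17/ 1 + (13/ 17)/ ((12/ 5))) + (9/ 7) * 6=-1702.97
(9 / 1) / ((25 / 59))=531 / 25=21.24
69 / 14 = 4.93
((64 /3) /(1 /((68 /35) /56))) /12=136 /2205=0.06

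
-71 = -71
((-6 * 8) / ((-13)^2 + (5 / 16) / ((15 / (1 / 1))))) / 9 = -256 / 8113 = -0.03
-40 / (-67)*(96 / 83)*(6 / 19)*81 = 1866240 / 105659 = 17.66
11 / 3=3.67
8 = 8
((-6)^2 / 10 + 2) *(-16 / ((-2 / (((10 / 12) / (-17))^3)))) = -700 / 132651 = -0.01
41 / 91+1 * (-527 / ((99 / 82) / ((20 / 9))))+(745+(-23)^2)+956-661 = 48603140 / 81081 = 599.44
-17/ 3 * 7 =-119/ 3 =-39.67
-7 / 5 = -1.40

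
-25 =-25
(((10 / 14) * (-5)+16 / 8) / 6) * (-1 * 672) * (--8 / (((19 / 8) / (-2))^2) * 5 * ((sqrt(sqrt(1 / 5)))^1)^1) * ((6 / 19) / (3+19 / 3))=1622016 * 5^(3 / 4) / 48013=112.96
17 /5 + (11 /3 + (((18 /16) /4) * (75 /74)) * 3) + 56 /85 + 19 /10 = 6328631 /603840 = 10.48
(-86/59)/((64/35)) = -1505/1888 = -0.80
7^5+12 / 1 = 16819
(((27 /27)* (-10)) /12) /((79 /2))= -5 /237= -0.02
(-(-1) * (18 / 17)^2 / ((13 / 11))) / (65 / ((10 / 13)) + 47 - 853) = -2376 / 1807117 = -0.00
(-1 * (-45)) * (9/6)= 135/2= 67.50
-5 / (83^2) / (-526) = 5 / 3623614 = 0.00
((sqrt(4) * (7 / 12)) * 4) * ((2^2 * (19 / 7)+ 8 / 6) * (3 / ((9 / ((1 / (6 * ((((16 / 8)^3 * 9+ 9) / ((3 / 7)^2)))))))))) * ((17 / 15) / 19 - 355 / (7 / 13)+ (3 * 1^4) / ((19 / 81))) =-330148096 / 71263395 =-4.63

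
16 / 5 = 3.20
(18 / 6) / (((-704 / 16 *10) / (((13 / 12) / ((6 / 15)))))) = -13 / 704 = -0.02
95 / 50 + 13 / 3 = 187 / 30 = 6.23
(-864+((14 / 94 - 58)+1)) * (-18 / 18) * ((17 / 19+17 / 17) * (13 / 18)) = 1125280 / 893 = 1260.11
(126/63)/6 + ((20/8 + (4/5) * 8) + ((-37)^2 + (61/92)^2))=175036319/126960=1378.67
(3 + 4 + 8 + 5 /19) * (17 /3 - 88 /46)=75110 /1311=57.29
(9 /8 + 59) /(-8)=-481 /64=-7.52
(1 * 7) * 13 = 91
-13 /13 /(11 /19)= -19 /11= -1.73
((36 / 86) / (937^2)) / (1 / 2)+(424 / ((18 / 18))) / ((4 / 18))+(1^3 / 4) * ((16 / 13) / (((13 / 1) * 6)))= 36520344462038 / 19140602169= 1908.00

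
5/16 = 0.31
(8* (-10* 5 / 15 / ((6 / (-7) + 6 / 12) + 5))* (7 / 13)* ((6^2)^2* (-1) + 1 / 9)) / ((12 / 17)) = 77722232 / 13689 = 5677.71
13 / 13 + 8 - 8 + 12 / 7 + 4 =47 / 7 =6.71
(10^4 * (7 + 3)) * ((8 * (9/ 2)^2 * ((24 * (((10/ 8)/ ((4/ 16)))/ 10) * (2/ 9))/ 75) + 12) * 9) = 15984000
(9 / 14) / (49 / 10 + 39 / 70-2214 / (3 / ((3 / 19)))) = -855 / 147722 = -0.01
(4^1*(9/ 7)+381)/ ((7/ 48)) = 129744/ 49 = 2647.84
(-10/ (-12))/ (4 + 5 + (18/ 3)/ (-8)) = 10/ 99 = 0.10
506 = 506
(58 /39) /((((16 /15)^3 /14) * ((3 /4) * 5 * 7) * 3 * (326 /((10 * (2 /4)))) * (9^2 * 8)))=3625 /703033344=0.00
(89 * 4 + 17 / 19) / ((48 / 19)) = 6781 / 48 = 141.27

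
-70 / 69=-1.01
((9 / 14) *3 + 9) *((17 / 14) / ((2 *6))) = 867 / 784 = 1.11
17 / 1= 17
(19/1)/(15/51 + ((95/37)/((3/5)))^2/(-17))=-3979683/164020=-24.26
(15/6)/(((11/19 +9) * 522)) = 95/190008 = 0.00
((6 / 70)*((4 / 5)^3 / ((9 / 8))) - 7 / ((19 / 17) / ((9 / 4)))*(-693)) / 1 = 9765.87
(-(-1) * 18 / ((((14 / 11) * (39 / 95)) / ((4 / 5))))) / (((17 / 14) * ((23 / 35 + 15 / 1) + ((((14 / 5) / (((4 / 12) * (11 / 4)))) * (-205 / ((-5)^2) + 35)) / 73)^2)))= 1.34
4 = 4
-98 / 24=-49 / 12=-4.08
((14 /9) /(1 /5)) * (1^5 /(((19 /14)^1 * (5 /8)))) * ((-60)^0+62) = 10976 /19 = 577.68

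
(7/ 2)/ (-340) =-0.01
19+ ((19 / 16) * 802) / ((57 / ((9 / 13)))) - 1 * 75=-4621 / 104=-44.43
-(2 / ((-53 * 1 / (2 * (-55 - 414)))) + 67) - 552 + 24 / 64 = -277305 / 424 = -654.02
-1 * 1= -1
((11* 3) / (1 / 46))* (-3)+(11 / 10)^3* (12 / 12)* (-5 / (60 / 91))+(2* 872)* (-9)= -243121121 / 12000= -20260.09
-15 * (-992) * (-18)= -267840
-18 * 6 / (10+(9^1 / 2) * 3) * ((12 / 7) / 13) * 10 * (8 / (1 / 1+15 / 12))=-92160 / 4277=-21.55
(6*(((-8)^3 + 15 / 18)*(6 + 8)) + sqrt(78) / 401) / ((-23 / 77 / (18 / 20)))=14878017 / 115-693*sqrt(78) / 92230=129373.99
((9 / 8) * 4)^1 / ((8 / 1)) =9 / 16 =0.56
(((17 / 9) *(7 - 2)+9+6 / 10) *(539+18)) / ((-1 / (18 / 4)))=-477349 / 10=-47734.90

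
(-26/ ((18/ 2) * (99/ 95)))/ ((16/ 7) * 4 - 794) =8645/ 2447577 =0.00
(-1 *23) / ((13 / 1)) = -23 / 13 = -1.77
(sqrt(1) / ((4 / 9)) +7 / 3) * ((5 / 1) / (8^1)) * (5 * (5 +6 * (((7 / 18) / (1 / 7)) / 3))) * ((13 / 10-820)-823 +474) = -150925225 / 864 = -174681.97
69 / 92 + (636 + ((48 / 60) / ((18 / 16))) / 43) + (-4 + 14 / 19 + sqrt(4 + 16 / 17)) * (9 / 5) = 18 * sqrt(357) / 85 + 92779103 / 147060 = 634.89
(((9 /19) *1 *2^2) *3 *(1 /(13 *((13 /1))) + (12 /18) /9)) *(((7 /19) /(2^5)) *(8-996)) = -2555 /494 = -5.17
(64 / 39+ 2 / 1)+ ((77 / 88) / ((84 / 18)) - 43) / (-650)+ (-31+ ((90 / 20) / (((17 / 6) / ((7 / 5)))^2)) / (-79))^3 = -6921893316243497287991431 / 232064876202724500000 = -29827.41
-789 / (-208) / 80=789 / 16640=0.05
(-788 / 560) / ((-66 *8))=0.00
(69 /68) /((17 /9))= 621 /1156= 0.54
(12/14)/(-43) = -6/301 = -0.02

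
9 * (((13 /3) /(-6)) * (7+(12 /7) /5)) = -3341 /70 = -47.73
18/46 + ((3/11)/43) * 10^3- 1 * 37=-329266/10879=-30.27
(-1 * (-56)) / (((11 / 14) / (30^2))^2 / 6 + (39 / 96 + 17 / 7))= 53343360000 / 2700337621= 19.75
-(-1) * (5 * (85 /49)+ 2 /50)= 10674 /1225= 8.71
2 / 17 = 0.12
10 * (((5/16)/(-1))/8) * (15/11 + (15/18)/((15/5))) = -8125/12672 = -0.64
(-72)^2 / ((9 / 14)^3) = 175616 / 9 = 19512.89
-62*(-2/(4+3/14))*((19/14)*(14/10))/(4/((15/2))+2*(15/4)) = 98952/14219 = 6.96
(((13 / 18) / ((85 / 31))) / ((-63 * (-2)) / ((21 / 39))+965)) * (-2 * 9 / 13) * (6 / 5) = -186 / 509575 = -0.00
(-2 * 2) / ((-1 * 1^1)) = 4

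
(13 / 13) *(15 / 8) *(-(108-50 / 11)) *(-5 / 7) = 42675 / 308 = 138.56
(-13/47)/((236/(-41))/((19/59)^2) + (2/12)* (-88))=577239/146442224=0.00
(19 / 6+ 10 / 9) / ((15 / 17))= 1309 / 270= 4.85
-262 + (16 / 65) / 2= -17022 / 65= -261.88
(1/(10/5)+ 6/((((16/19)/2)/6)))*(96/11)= 8256/11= 750.55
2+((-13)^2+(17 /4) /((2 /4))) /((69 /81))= 9677 /46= 210.37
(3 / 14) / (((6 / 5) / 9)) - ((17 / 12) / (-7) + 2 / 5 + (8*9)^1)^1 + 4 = -6992 / 105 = -66.59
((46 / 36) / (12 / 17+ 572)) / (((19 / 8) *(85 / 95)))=23 / 21906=0.00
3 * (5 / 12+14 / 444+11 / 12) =303 / 74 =4.09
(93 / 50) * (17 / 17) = 93 / 50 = 1.86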